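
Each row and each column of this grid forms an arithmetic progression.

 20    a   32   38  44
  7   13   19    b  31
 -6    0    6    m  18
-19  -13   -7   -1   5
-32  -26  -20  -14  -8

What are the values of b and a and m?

Along each row the entries change by 6 per step; down each column they change by -13.
Row 2: from 7 at column 1, stepping by 6 to column 4 gives 25.
Row 1: from 20 at column 1, stepping by 6 to column 2 gives 26.
Row 3: from -6 at column 1, stepping by 6 to column 4 gives 12.

b = 25, a = 26, m = 12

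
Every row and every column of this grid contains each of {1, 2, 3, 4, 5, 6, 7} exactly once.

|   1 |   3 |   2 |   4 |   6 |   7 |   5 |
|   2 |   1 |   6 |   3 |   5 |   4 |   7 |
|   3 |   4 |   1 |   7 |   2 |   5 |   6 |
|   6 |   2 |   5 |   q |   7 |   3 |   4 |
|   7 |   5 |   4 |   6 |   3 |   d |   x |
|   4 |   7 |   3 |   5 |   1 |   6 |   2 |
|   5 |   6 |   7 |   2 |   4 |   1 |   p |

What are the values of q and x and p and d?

q = 1, x = 1, p = 3, d = 2

At (row 5, col 6): column 6 already has {1, 3, 4, 5, 6, 7}, so the value is 2.
At (row 5, col 7): row 5 already has {2, 3, 4, 5, 6, 7}, so the value is 1.
Cell (4,4): row 4 already has {2, 3, 4, 5, 6, 7} → 1.
Cell (7,7): row 7 already has {1, 2, 4, 5, 6, 7} → 3.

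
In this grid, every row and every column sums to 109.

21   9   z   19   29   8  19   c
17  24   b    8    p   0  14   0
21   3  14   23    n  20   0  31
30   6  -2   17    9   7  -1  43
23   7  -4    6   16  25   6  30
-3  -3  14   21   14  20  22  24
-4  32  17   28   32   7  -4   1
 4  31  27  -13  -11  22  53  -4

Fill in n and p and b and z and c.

Column 8 has 0 + 31 + 43 + 30 + 24 + 1 − 4 = 125; the blank must be 109 − 125 = -16.
Row 3 has 21 + 3 + 14 + 23 + 20 + 0 + 31 = 112; the blank must be 109 − 112 = -3.
Column 5 has 29 − 3 + 9 + 16 + 14 + 32 − 11 = 86; the blank must be 109 − 86 = 23.
Row 2 has 17 + 24 + 8 + 23 + 0 + 14 + 0 = 86; the blank must be 109 − 86 = 23.
Row 1 has 21 + 9 + 19 + 29 + 8 + 19 − 16 = 89; the blank must be 109 − 89 = 20.

n = -3, p = 23, b = 23, z = 20, c = -16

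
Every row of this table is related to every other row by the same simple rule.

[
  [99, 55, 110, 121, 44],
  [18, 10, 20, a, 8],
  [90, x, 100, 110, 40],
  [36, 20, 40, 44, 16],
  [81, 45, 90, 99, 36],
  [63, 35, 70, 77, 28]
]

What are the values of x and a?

x = 50, a = 22

Each row is a constant multiple of every other row — this is a multiplication table with the headers hidden.
Row 3 is 90/99 = 10/11 times row 1, so its entry in column 2 is 55 × 10/11 = 50.
Row 2 is 18/99 = 2/11 times row 1, so its entry in column 4 is 121 × 2/11 = 22.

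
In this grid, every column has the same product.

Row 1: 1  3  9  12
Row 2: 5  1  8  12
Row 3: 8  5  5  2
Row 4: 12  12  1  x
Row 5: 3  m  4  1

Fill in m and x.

Columns 1 and 3 each multiply to 1440, so every column has product 1440.
Column 2: 3×1×5×12 = 180, so the missing entry is 1440 ÷ 180 = 8.
Column 4: 12×12×2×1 = 288, so the missing entry is 1440 ÷ 288 = 5.

m = 8, x = 5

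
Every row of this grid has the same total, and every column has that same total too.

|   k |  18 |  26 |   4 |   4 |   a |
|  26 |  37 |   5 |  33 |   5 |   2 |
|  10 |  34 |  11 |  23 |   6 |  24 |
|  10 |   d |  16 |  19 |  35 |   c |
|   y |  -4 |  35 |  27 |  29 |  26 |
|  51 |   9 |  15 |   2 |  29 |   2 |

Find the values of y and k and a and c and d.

y = -5, k = 16, a = 40, c = 14, d = 14

Rows 2 and 3 both sum to 108, so that's the common total.
Row 5: -4 + 35 + 27 + 29 + 26 = 113, so its missing entry is 108 − 113 = -5.
Column 1: 26 + 10 + 10 − 5 + 51 = 92, so its missing entry is 108 − 92 = 16.
Column 2: 18 + 37 + 34 − 4 + 9 = 94, so its missing entry is 108 − 94 = 14.
Row 1: 16 + 18 + 26 + 4 + 4 = 68, so its missing entry is 108 − 68 = 40.
Row 4: 10 + 14 + 16 + 19 + 35 = 94, so its missing entry is 108 − 94 = 14.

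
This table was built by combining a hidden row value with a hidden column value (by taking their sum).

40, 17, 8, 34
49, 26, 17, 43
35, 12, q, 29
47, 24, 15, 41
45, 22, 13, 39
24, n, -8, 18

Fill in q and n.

q = 3, n = 1

The difference between any two rows is the same in every column — this is an addition table with the headers hidden.
Row 3 minus row 1 is 35 − 40 = -5, so its entry in column 3 is 8 + (-5) = 3.
Row 6 minus row 1 is 24 − 40 = -16, so its entry in column 2 is 17 + (-16) = 1.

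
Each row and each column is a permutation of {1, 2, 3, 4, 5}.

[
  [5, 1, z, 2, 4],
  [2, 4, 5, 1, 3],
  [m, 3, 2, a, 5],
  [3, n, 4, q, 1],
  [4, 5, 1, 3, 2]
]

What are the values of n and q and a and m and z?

n = 2, q = 5, a = 4, m = 1, z = 3

Cell (4,2): column 2 already has {1, 3, 4, 5} → 2.
For row 3, column 1: column 1 already has {2, 3, 4, 5}; that leaves 1.
For row 3, column 4: row 3 already has {1, 2, 3, 5}; that leaves 4.
Cell (1,3): row 1 already has {1, 2, 4, 5} → 3.
For row 4, column 4: row 4 already has {1, 2, 3, 4}; that leaves 5.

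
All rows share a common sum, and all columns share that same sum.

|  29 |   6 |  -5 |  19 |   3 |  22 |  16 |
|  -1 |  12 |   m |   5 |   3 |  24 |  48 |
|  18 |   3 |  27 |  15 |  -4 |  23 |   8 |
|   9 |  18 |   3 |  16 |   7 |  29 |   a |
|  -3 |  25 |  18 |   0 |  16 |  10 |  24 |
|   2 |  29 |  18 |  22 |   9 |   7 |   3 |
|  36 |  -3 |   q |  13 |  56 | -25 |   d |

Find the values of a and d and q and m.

Rows 1 and 3 both sum to 90, so that's the common total.
Row 2 has -1 + 12 + 5 + 3 + 24 + 48 = 91; the blank must be 90 − 91 = -1.
Column 3 has -5 − 1 + 27 + 3 + 18 + 18 = 60; the blank must be 90 − 60 = 30.
Row 7 has 36 − 3 + 30 + 13 + 56 − 25 = 107; the blank must be 90 − 107 = -17.
Row 4 has 9 + 18 + 3 + 16 + 7 + 29 = 82; the blank must be 90 − 82 = 8.

a = 8, d = -17, q = 30, m = -1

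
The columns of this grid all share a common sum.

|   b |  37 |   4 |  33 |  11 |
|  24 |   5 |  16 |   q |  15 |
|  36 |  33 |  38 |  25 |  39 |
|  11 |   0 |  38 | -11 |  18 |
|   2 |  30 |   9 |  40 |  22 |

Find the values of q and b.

The complete columns each total 105.
Column 4 is missing 105 − 87 = 18 (since 33 + 25 − 11 + 40 = 87).
Column 1 is missing 105 − 73 = 32 (since 24 + 36 + 11 + 2 = 73).

q = 18, b = 32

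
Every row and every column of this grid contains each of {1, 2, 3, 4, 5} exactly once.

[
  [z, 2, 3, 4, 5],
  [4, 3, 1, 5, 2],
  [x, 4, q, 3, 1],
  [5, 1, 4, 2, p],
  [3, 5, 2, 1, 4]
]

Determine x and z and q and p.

x = 2, z = 1, q = 5, p = 3

For row 1, column 1: row 1 already has {2, 3, 4, 5}; that leaves 1.
Cell (3,1): column 1 already has {1, 3, 4, 5} → 2.
At (row 4, col 5): row 4 already has {1, 2, 4, 5}, so the value is 3.
Cell (3,3): row 3 already has {1, 2, 3, 4} → 5.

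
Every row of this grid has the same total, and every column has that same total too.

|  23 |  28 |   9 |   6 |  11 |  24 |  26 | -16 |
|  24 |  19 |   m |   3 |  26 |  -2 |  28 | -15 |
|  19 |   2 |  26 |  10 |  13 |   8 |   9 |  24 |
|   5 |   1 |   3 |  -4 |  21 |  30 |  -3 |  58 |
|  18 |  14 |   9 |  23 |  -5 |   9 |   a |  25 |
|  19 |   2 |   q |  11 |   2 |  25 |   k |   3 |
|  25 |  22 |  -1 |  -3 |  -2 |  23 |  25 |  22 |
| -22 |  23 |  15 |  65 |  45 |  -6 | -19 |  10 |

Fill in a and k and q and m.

Rows 1 and 3 both sum to 111, so that's the common total.
The known cells in row 2 total 83, leaving 111 − 83 = 28 for the blank.
The known cells in row 5 total 93, leaving 111 − 93 = 18 for the blank.
The known cells in column 7 total 84, leaving 111 − 84 = 27 for the blank.
The known cells in row 6 total 89, leaving 111 − 89 = 22 for the blank.

a = 18, k = 27, q = 22, m = 28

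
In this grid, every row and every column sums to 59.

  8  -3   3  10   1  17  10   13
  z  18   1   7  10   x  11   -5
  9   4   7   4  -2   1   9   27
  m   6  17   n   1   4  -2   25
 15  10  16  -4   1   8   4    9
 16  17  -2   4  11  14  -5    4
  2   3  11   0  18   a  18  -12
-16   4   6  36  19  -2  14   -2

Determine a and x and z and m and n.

Row 7: 2 + 3 + 11 + 0 + 18 + 18 − 12 = 40, so its missing entry is 59 − 40 = 19.
Column 6: 17 + 1 + 4 + 8 + 14 + 19 − 2 = 61, so its missing entry is 59 − 61 = -2.
Column 4: 10 + 7 + 4 − 4 + 4 + 0 + 36 = 57, so its missing entry is 59 − 57 = 2.
Row 4: 6 + 17 + 2 + 1 + 4 − 2 + 25 = 53, so its missing entry is 59 − 53 = 6.
Row 2: 18 + 1 + 7 + 10 − 2 + 11 − 5 = 40, so its missing entry is 59 − 40 = 19.

a = 19, x = -2, z = 19, m = 6, n = 2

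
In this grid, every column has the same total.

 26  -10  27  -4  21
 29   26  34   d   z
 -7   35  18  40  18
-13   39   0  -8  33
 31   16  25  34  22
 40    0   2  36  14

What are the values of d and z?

d = 8, z = -2

The complete columns each total 106.
Column 4 is missing 106 − 98 = 8 (since -4 + 40 − 8 + 34 + 36 = 98).
Column 5 is missing 106 − 108 = -2 (since 21 + 18 + 33 + 22 + 14 = 108).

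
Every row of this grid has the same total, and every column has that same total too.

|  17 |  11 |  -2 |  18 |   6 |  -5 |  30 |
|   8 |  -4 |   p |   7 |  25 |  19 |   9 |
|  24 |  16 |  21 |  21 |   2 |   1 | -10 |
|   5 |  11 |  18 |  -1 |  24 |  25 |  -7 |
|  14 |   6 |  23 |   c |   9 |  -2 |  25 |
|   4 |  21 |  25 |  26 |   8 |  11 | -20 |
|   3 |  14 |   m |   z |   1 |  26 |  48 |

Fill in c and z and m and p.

c = 0, z = 4, m = -21, p = 11

Rows 1 and 3 both sum to 75, so that's the common total.
The known cells in row 2 total 64, leaving 75 − 64 = 11 for the blank.
The known cells in column 3 total 96, leaving 75 − 96 = -21 for the blank.
The known cells in row 7 total 71, leaving 75 − 71 = 4 for the blank.
The known cells in row 5 total 75, leaving 75 − 75 = 0 for the blank.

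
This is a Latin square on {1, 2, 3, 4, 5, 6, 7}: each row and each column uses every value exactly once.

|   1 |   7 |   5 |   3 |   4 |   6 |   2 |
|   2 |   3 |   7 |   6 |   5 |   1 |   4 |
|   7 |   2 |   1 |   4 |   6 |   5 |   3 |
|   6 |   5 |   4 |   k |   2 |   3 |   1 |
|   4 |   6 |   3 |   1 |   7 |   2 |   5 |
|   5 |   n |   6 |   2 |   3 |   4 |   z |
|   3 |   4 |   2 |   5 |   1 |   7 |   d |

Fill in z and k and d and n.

For row 7, column 7: row 7 already has {1, 2, 3, 4, 5, 7}; that leaves 6.
Cell (4,4): row 4 already has {1, 2, 3, 4, 5, 6} → 7.
At (row 6, col 7): column 7 already has {1, 2, 3, 4, 5, 6}, so the value is 7.
For row 6, column 2: row 6 already has {2, 3, 4, 5, 6, 7}; that leaves 1.

z = 7, k = 7, d = 6, n = 1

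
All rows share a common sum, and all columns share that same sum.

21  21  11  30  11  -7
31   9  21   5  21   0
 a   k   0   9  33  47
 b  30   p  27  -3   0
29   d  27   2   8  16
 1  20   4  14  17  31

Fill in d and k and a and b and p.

d = 5, k = 2, a = -4, b = 9, p = 24

Rows 1 and 2 both sum to 87, so that's the common total.
Column 3: 11 + 21 + 0 + 27 + 4 = 63, so its missing entry is 87 − 63 = 24.
Row 4: 30 + 24 + 27 − 3 + 0 = 78, so its missing entry is 87 − 78 = 9.
Column 1: 21 + 31 + 9 + 29 + 1 = 91, so its missing entry is 87 − 91 = -4.
Row 3: -4 + 0 + 9 + 33 + 47 = 85, so its missing entry is 87 − 85 = 2.
Row 5: 29 + 27 + 2 + 8 + 16 = 82, so its missing entry is 87 − 82 = 5.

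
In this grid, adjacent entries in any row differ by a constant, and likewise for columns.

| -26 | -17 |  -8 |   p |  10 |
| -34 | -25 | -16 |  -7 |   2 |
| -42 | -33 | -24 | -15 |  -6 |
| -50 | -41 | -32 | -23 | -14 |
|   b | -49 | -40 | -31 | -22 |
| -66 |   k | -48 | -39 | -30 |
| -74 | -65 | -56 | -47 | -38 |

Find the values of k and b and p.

k = -57, b = -58, p = 1

Along each row the entries change by 9 per step; down each column they change by -8.
Row 6: from -66 at column 1, stepping by 9 to column 2 gives -57.
Row 5: from -49 at column 2, stepping by 9 to column 1 gives -58.
Row 1: from -26 at column 1, stepping by 9 to column 4 gives 1.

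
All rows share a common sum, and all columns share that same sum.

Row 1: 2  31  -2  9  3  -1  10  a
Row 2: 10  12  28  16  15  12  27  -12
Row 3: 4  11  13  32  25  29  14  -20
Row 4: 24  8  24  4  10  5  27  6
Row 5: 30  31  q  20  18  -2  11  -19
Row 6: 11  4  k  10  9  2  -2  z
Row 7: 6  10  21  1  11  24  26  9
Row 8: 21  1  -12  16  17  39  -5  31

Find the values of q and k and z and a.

q = 19, k = 17, z = 57, a = 56

Rows 2 and 3 both sum to 108, so that's the common total.
Row 1 has 2 + 31 − 2 + 9 + 3 − 1 + 10 = 52; the blank must be 108 − 52 = 56.
Column 8 has 56 − 12 − 20 + 6 − 19 + 9 + 31 = 51; the blank must be 108 − 51 = 57.
Row 5 has 30 + 31 + 20 + 18 − 2 + 11 − 19 = 89; the blank must be 108 − 89 = 19.
Row 6 has 11 + 4 + 10 + 9 + 2 − 2 + 57 = 91; the blank must be 108 − 91 = 17.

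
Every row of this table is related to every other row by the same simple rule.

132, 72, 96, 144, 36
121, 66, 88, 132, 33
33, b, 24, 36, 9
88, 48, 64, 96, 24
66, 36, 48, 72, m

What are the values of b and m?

b = 18, m = 18

Each row is a constant multiple of every other row — this is a multiplication table with the headers hidden.
Row 3 is 36/144 = 1/4 times row 1, so its entry in column 2 is 72 × 1/4 = 18.
Row 5 is 72/144 = 1/2 times row 1, so its entry in column 5 is 36 × 1/2 = 18.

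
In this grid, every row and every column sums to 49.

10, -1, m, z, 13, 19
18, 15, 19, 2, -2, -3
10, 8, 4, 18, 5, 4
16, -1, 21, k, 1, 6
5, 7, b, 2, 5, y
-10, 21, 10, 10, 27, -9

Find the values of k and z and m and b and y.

k = 6, z = 11, m = -3, b = -2, y = 32

Column 6 has 19 − 3 + 4 + 6 − 9 = 17; the blank must be 49 − 17 = 32.
Row 5 has 5 + 7 + 2 + 5 + 32 = 51; the blank must be 49 − 51 = -2.
Column 3 has 19 + 4 + 21 − 2 + 10 = 52; the blank must be 49 − 52 = -3.
Row 1 has 10 − 1 − 3 + 13 + 19 = 38; the blank must be 49 − 38 = 11.
Row 4 has 16 − 1 + 21 + 1 + 6 = 43; the blank must be 49 − 43 = 6.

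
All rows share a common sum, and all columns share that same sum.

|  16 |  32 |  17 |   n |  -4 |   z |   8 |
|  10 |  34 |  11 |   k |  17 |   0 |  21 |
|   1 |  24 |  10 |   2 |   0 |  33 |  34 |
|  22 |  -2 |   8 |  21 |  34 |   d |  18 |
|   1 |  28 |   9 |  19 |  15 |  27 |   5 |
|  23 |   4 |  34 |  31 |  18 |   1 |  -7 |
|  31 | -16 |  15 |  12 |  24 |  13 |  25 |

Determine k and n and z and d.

Rows 3 and 5 both sum to 104, so that's the common total.
Row 2 has 10 + 34 + 11 + 17 + 0 + 21 = 93; the blank must be 104 − 93 = 11.
Column 4 has 11 + 2 + 21 + 19 + 31 + 12 = 96; the blank must be 104 − 96 = 8.
Row 4 has 22 − 2 + 8 + 21 + 34 + 18 = 101; the blank must be 104 − 101 = 3.
Row 1 has 16 + 32 + 17 + 8 − 4 + 8 = 77; the blank must be 104 − 77 = 27.

k = 11, n = 8, z = 27, d = 3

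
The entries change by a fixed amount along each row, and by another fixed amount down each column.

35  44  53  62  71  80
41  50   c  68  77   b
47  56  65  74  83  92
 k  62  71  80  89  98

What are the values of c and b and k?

c = 59, b = 86, k = 53

Along each row the entries change by 9 per step; down each column they change by 6.
Row 2: from 41 at column 1, stepping by 9 to column 3 gives 59.
Row 2: from 41 at column 1, stepping by 9 to column 6 gives 86.
Row 4: from 62 at column 2, stepping by 9 to column 1 gives 53.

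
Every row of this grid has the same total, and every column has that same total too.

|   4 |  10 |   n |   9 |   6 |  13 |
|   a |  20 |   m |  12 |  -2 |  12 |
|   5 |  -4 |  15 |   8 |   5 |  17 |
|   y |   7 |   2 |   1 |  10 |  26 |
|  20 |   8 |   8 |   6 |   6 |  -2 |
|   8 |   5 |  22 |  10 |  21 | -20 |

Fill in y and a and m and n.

y = 0, a = 9, m = -5, n = 4

Rows 3 and 5 both sum to 46, so that's the common total.
Row 1 has 4 + 10 + 9 + 6 + 13 = 42; the blank must be 46 − 42 = 4.
Column 3 has 4 + 15 + 2 + 8 + 22 = 51; the blank must be 46 − 51 = -5.
Row 2 has 20 − 5 + 12 − 2 + 12 = 37; the blank must be 46 − 37 = 9.
Row 4 has 7 + 2 + 1 + 10 + 26 = 46; the blank must be 46 − 46 = 0.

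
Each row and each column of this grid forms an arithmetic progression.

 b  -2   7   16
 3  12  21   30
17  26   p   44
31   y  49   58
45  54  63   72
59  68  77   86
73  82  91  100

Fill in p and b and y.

Along each row the entries change by 9 per step; down each column they change by 14.
Row 3: from 17 at column 1, stepping by 9 to column 3 gives 35.
Row 1: from -2 at column 2, stepping by 9 to column 1 gives -11.
Row 4: from 31 at column 1, stepping by 9 to column 2 gives 40.

p = 35, b = -11, y = 40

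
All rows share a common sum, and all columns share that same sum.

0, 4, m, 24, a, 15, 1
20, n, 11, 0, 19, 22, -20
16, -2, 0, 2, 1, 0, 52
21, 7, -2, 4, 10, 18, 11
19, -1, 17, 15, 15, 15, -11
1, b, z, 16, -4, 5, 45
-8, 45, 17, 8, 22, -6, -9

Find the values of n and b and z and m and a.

Rows 3 and 4 both sum to 69, so that's the common total.
Column 5: 19 + 1 + 10 + 15 − 4 + 22 = 63, so its missing entry is 69 − 63 = 6.
Row 2: 20 + 11 + 0 + 19 + 22 − 20 = 52, so its missing entry is 69 − 52 = 17.
Column 2: 4 + 17 − 2 + 7 − 1 + 45 = 70, so its missing entry is 69 − 70 = -1.
Row 1: 0 + 4 + 24 + 6 + 15 + 1 = 50, so its missing entry is 69 − 50 = 19.
Row 6: 1 − 1 + 16 − 4 + 5 + 45 = 62, so its missing entry is 69 − 62 = 7.

n = 17, b = -1, z = 7, m = 19, a = 6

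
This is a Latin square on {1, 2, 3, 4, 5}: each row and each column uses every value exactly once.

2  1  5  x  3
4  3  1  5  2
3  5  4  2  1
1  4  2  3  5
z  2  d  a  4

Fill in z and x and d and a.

z = 5, x = 4, d = 3, a = 1

For row 1, column 4: row 1 already has {1, 2, 3, 5}; that leaves 4.
For row 5, column 1: column 1 already has {1, 2, 3, 4}; that leaves 5.
For row 5, column 3: column 3 already has {1, 2, 4, 5}; that leaves 3.
Cell (5,4): row 5 already has {2, 3, 4, 5} → 1.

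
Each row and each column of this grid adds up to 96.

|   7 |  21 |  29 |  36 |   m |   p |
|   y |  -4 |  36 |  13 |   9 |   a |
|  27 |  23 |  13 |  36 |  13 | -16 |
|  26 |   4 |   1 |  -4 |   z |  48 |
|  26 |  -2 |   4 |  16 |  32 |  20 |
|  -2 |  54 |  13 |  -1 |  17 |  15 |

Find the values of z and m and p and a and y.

Row 4: 26 + 4 + 1 − 4 + 48 = 75, so its missing entry is 96 − 75 = 21.
Column 5: 9 + 13 + 21 + 32 + 17 = 92, so its missing entry is 96 − 92 = 4.
Row 1: 7 + 21 + 29 + 36 + 4 = 97, so its missing entry is 96 − 97 = -1.
Column 6: -1 − 16 + 48 + 20 + 15 = 66, so its missing entry is 96 − 66 = 30.
Row 2: -4 + 36 + 13 + 9 + 30 = 84, so its missing entry is 96 − 84 = 12.

z = 21, m = 4, p = -1, a = 30, y = 12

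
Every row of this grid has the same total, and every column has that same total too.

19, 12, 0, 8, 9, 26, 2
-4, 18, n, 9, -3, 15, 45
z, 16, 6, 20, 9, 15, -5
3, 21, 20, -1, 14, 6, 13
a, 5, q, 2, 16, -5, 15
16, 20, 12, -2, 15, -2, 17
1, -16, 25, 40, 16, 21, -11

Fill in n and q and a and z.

Rows 1 and 4 both sum to 76, so that's the common total.
The known cells in row 2 total 80, leaving 76 − 80 = -4 for the blank.
The known cells in row 3 total 61, leaving 76 − 61 = 15 for the blank.
The known cells in column 1 total 50, leaving 76 − 50 = 26 for the blank.
The known cells in row 5 total 59, leaving 76 − 59 = 17 for the blank.

n = -4, q = 17, a = 26, z = 15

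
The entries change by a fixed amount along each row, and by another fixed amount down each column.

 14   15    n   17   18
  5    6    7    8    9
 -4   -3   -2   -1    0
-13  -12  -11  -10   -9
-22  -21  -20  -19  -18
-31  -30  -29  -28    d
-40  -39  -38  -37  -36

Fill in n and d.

Along each row the entries change by 1 per step; down each column they change by -9.
Row 1: from 14 at column 1, stepping by 1 to column 3 gives 16.
Row 6: from -31 at column 1, stepping by 1 to column 5 gives -27.

n = 16, d = -27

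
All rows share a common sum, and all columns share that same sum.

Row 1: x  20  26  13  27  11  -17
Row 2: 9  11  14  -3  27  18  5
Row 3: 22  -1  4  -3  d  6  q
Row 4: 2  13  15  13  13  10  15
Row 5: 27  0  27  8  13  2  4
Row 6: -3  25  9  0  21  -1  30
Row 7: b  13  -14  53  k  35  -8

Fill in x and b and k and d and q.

x = 1, b = 23, k = -21, d = 1, q = 52

Rows 2 and 4 both sum to 81, so that's the common total.
Row 1 has 20 + 26 + 13 + 27 + 11 − 17 = 80; the blank must be 81 − 80 = 1.
Column 7 has -17 + 5 + 15 + 4 + 30 − 8 = 29; the blank must be 81 − 29 = 52.
Row 3 has 22 − 1 + 4 − 3 + 6 + 52 = 80; the blank must be 81 − 80 = 1.
Column 5 has 27 + 27 + 1 + 13 + 13 + 21 = 102; the blank must be 81 − 102 = -21.
Row 7 has 13 − 14 + 53 − 21 + 35 − 8 = 58; the blank must be 81 − 58 = 23.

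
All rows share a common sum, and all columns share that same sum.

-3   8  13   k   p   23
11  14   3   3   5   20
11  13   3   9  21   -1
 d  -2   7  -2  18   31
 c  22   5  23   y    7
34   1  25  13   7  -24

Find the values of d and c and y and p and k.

d = 4, c = -1, y = 0, p = 5, k = 10

Rows 2 and 3 both sum to 56, so that's the common total.
Column 4: 3 + 9 − 2 + 23 + 13 = 46, so its missing entry is 56 − 46 = 10.
Row 1: -3 + 8 + 13 + 10 + 23 = 51, so its missing entry is 56 − 51 = 5.
Column 5: 5 + 5 + 21 + 18 + 7 = 56, so its missing entry is 56 − 56 = 0.
Row 5: 22 + 5 + 23 + 0 + 7 = 57, so its missing entry is 56 − 57 = -1.
Row 4: -2 + 7 − 2 + 18 + 31 = 52, so its missing entry is 56 − 52 = 4.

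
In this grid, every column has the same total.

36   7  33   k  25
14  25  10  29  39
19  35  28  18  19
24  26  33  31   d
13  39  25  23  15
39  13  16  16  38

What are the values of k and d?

Columns 1 and 2 both add up to 145, so every column sums to 145.
Column 4: 29 + 18 + 31 + 23 + 16 = 117, so the missing entry is 145 − 117 = 28.
Column 5: 25 + 39 + 19 + 15 + 38 = 136, so the missing entry is 145 − 136 = 9.

k = 28, d = 9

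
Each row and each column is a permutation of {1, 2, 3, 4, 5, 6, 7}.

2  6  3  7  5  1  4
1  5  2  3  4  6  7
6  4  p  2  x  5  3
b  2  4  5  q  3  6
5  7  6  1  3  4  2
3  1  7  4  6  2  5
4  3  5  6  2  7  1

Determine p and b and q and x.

p = 1, b = 7, q = 1, x = 7

For row 3, column 3: column 3 already has {2, 3, 4, 5, 6, 7}; that leaves 1.
At (row 3, col 5): row 3 already has {1, 2, 3, 4, 5, 6}, so the value is 7.
Cell (4,5): column 5 already has {2, 3, 4, 5, 6, 7} → 1.
For row 4, column 1: row 4 already has {1, 2, 3, 4, 5, 6}; that leaves 7.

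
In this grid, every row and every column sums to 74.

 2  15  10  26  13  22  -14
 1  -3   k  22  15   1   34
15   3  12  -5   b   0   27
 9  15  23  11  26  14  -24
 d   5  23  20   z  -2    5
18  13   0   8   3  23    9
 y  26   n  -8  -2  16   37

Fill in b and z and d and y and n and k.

Row 3 has 15 + 3 + 12 − 5 + 0 + 27 = 52; the blank must be 74 − 52 = 22.
Column 5 has 13 + 15 + 22 + 26 + 3 − 2 = 77; the blank must be 74 − 77 = -3.
Row 5 has 5 + 23 + 20 − 3 − 2 + 5 = 48; the blank must be 74 − 48 = 26.
Row 2 has 1 − 3 + 22 + 15 + 1 + 34 = 70; the blank must be 74 − 70 = 4.
Column 3 has 10 + 4 + 12 + 23 + 23 + 0 = 72; the blank must be 74 − 72 = 2.
Row 7 has 26 + 2 − 8 − 2 + 16 + 37 = 71; the blank must be 74 − 71 = 3.

b = 22, z = -3, d = 26, y = 3, n = 2, k = 4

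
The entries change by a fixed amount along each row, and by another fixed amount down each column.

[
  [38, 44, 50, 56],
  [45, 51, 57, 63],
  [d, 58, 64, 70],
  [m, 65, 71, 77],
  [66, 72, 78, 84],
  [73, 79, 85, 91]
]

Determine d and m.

Along each row the entries change by 6 per step; down each column they change by 7.
Row 3: from 58 at column 2, stepping by 6 to column 1 gives 52.
Row 4: from 65 at column 2, stepping by 6 to column 1 gives 59.

d = 52, m = 59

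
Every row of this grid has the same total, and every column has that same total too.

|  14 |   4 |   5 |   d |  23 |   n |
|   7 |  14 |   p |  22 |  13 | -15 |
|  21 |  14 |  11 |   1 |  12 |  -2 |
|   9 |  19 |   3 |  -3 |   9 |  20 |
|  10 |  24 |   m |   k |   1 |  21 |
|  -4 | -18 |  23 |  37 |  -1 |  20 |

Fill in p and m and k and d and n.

p = 16, m = -1, k = 2, d = -2, n = 13

Rows 3 and 4 both sum to 57, so that's the common total.
Row 2 has 7 + 14 + 22 + 13 − 15 = 41; the blank must be 57 − 41 = 16.
Column 3 has 5 + 16 + 11 + 3 + 23 = 58; the blank must be 57 − 58 = -1.
Row 5 has 10 + 24 − 1 + 1 + 21 = 55; the blank must be 57 − 55 = 2.
Column 4 has 22 + 1 − 3 + 2 + 37 = 59; the blank must be 57 − 59 = -2.
Row 1 has 14 + 4 + 5 − 2 + 23 = 44; the blank must be 57 − 44 = 13.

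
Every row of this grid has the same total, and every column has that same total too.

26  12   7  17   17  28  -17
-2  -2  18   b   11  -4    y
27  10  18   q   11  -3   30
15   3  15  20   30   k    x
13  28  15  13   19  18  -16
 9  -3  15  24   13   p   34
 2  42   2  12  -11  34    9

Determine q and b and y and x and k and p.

q = -3, b = 7, y = 62, x = -12, k = 19, p = -2

Rows 1 and 5 both sum to 90, so that's the common total.
Row 6 has 9 − 3 + 15 + 24 + 13 + 34 = 92; the blank must be 90 − 92 = -2.
Row 3 has 27 + 10 + 18 + 11 − 3 + 30 = 93; the blank must be 90 − 93 = -3.
Column 4 has 17 − 3 + 20 + 13 + 24 + 12 = 83; the blank must be 90 − 83 = 7.
Row 2 has -2 − 2 + 18 + 7 + 11 − 4 = 28; the blank must be 90 − 28 = 62.
Column 7 has -17 + 62 + 30 − 16 + 34 + 9 = 102; the blank must be 90 − 102 = -12.
Row 4 has 15 + 3 + 15 + 20 + 30 − 12 = 71; the blank must be 90 − 71 = 19.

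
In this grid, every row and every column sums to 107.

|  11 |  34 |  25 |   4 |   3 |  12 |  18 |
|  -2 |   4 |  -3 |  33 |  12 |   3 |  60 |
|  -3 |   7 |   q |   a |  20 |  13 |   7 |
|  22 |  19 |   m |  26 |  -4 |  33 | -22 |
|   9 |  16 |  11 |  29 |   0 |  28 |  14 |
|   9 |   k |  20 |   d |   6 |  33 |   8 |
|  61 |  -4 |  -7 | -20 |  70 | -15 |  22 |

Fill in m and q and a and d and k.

m = 33, q = 28, a = 35, d = 0, k = 31

The known cells in column 2 total 76, leaving 107 − 76 = 31 for the blank.
The known cells in row 6 total 107, leaving 107 − 107 = 0 for the blank.
The known cells in column 4 total 72, leaving 107 − 72 = 35 for the blank.
The known cells in row 3 total 79, leaving 107 − 79 = 28 for the blank.
The known cells in row 4 total 74, leaving 107 − 74 = 33 for the blank.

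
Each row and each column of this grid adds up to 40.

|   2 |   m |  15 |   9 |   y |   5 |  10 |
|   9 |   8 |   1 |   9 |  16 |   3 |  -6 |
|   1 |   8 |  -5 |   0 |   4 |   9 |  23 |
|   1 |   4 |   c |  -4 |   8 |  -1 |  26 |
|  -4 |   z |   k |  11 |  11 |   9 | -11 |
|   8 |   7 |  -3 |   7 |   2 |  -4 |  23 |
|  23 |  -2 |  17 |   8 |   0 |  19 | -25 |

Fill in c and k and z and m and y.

Column 5 has 16 + 4 + 8 + 11 + 2 + 0 = 41; the blank must be 40 − 41 = -1.
Row 1 has 2 + 15 + 9 − 1 + 5 + 10 = 40; the blank must be 40 − 40 = 0.
Row 4 has 1 + 4 − 4 + 8 − 1 + 26 = 34; the blank must be 40 − 34 = 6.
Column 3 has 15 + 1 − 5 + 6 − 3 + 17 = 31; the blank must be 40 − 31 = 9.
Row 5 has -4 + 9 + 11 + 11 + 9 − 11 = 25; the blank must be 40 − 25 = 15.

c = 6, k = 9, z = 15, m = 0, y = -1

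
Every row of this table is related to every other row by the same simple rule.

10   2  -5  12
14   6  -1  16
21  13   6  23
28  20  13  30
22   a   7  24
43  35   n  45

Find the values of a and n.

a = 14, n = 28

The difference between any two rows is the same in every column — this is an addition table with the headers hidden.
Row 5 minus row 1 is 22 − 10 = 12, so its entry in column 2 is 2 + 12 = 14.
Row 6 minus row 1 is 43 − 10 = 33, so its entry in column 3 is -5 + 33 = 28.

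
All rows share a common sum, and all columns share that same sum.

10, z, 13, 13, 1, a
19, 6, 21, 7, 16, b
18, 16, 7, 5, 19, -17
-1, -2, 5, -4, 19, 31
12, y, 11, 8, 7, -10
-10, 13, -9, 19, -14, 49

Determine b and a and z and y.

Rows 3 and 4 both sum to 48, so that's the common total.
Row 5 has 12 + 11 + 8 + 7 − 10 = 28; the blank must be 48 − 28 = 20.
Column 2 has 6 + 16 − 2 + 20 + 13 = 53; the blank must be 48 − 53 = -5.
Row 1 has 10 − 5 + 13 + 13 + 1 = 32; the blank must be 48 − 32 = 16.
Row 2 has 19 + 6 + 21 + 7 + 16 = 69; the blank must be 48 − 69 = -21.

b = -21, a = 16, z = -5, y = 20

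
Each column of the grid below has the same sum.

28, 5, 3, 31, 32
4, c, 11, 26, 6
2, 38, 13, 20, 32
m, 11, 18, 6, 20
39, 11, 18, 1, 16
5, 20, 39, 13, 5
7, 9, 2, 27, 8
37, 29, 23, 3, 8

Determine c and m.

c = 4, m = 5

Column 3 sums to 127 and so does column 5; that's the common total.
In column 2 the known cells total 123, leaving 127 − 123 = 4.
In column 1 the known cells total 122, leaving 127 − 122 = 5.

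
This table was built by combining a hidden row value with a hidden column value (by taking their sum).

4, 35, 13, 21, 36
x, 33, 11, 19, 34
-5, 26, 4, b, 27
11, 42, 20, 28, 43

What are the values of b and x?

The difference between any two rows is the same in every column — this is an addition table with the headers hidden.
Row 3 minus row 1 is 27 − 36 = -9, so its entry in column 4 is 21 + (-9) = 12.
Row 2 minus row 1 is 34 − 36 = -2, so its entry in column 1 is 4 + (-2) = 2.

b = 12, x = 2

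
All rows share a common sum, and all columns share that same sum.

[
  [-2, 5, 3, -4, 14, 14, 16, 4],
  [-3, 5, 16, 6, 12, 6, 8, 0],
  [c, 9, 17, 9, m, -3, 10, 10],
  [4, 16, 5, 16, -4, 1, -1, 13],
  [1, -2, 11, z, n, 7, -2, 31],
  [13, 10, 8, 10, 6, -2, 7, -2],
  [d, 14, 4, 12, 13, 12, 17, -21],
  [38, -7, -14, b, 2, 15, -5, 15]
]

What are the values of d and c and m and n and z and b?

d = -1, c = 0, m = -2, n = 9, z = -5, b = 6

Rows 1 and 2 both sum to 50, so that's the common total.
Row 8 has 38 − 7 − 14 + 2 + 15 − 5 + 15 = 44; the blank must be 50 − 44 = 6.
Column 4 has -4 + 6 + 9 + 16 + 10 + 12 + 6 = 55; the blank must be 50 − 55 = -5.
Row 5 has 1 − 2 + 11 − 5 + 7 − 2 + 31 = 41; the blank must be 50 − 41 = 9.
Column 5 has 14 + 12 − 4 + 9 + 6 + 13 + 2 = 52; the blank must be 50 − 52 = -2.
Row 3 has 9 + 17 + 9 − 2 − 3 + 10 + 10 = 50; the blank must be 50 − 50 = 0.
Row 7 has 14 + 4 + 12 + 13 + 12 + 17 − 21 = 51; the blank must be 50 − 51 = -1.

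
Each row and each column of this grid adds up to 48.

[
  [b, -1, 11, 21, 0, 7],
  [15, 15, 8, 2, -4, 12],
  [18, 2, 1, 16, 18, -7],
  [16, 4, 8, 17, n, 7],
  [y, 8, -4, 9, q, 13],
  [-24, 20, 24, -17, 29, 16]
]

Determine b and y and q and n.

b = 10, y = 13, q = 9, n = -4

The known cells in row 4 total 52, leaving 48 − 52 = -4 for the blank.
The known cells in column 5 total 39, leaving 48 − 39 = 9 for the blank.
The known cells in row 5 total 35, leaving 48 − 35 = 13 for the blank.
The known cells in row 1 total 38, leaving 48 − 38 = 10 for the blank.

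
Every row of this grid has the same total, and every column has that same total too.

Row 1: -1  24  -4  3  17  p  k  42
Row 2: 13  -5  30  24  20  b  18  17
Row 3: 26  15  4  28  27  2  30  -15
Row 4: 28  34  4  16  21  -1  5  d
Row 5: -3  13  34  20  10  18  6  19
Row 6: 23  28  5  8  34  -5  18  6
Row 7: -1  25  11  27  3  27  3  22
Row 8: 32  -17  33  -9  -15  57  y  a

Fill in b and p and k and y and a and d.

b = 0, p = 19, k = 17, y = 20, a = 16, d = 10

Rows 3 and 5 both sum to 117, so that's the common total.
Row 2 has 13 − 5 + 30 + 24 + 20 + 18 + 17 = 117; the blank must be 117 − 117 = 0.
Row 4 has 28 + 34 + 4 + 16 + 21 − 1 + 5 = 107; the blank must be 117 − 107 = 10.
Column 8 has 42 + 17 − 15 + 10 + 19 + 6 + 22 = 101; the blank must be 117 − 101 = 16.
Row 8 has 32 − 17 + 33 − 9 − 15 + 57 + 16 = 97; the blank must be 117 − 97 = 20.
Column 7 has 18 + 30 + 5 + 6 + 18 + 3 + 20 = 100; the blank must be 117 − 100 = 17.
Row 1 has -1 + 24 − 4 + 3 + 17 + 17 + 42 = 98; the blank must be 117 − 98 = 19.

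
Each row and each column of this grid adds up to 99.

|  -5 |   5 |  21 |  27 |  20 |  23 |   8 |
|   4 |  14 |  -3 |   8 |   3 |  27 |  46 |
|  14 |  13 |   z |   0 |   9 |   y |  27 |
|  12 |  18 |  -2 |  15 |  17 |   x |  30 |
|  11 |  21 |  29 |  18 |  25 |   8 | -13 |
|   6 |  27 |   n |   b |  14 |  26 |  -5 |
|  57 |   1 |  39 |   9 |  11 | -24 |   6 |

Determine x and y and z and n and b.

The known cells in column 4 total 77, leaving 99 − 77 = 22 for the blank.
The known cells in row 4 total 90, leaving 99 − 90 = 9 for the blank.
The known cells in column 6 total 69, leaving 99 − 69 = 30 for the blank.
The known cells in row 3 total 93, leaving 99 − 93 = 6 for the blank.
The known cells in row 6 total 90, leaving 99 − 90 = 9 for the blank.

x = 9, y = 30, z = 6, n = 9, b = 22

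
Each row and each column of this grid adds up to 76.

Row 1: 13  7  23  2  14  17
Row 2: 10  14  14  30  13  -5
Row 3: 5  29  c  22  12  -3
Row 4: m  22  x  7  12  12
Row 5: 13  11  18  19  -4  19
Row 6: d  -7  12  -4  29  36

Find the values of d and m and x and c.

d = 10, m = 25, x = -2, c = 11

The known cells in row 3 total 65, leaving 76 − 65 = 11 for the blank.
The known cells in column 3 total 78, leaving 76 − 78 = -2 for the blank.
The known cells in row 6 total 66, leaving 76 − 66 = 10 for the blank.
The known cells in row 4 total 51, leaving 76 − 51 = 25 for the blank.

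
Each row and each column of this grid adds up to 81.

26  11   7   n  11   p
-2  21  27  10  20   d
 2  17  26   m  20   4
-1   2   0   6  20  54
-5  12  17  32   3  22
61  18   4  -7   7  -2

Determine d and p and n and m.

d = 5, p = -2, n = 28, m = 12

Row 3 has 2 + 17 + 26 + 20 + 4 = 69; the blank must be 81 − 69 = 12.
Column 4 has 10 + 12 + 6 + 32 − 7 = 53; the blank must be 81 − 53 = 28.
Row 1 has 26 + 11 + 7 + 28 + 11 = 83; the blank must be 81 − 83 = -2.
Row 2 has -2 + 21 + 27 + 10 + 20 = 76; the blank must be 81 − 76 = 5.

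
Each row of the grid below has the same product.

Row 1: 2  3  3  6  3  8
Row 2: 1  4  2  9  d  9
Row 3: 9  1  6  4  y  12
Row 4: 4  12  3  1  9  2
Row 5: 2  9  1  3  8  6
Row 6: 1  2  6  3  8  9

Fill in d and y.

d = 4, y = 1

Rows 1 and 6 each multiply to 2592, so every row has product 2592.
Row 2: 1×4×2×9×9 = 648, so the missing entry is 2592 ÷ 648 = 4.
Row 3: 9×1×6×4×12 = 2592, so the missing entry is 2592 ÷ 2592 = 1.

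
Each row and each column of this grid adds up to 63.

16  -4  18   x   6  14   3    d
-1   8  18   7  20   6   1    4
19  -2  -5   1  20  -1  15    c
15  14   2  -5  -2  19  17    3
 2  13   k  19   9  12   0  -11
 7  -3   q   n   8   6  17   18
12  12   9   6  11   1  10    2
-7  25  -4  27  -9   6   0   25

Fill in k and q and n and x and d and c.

k = 19, q = 6, n = 4, x = 4, d = 6, c = 16

Row 3 has 19 − 2 − 5 + 1 + 20 − 1 + 15 = 47; the blank must be 63 − 47 = 16.
Column 8 has 4 + 16 + 3 − 11 + 18 + 2 + 25 = 57; the blank must be 63 − 57 = 6.
Row 1 has 16 − 4 + 18 + 6 + 14 + 3 + 6 = 59; the blank must be 63 − 59 = 4.
Row 5 has 2 + 13 + 19 + 9 + 12 + 0 − 11 = 44; the blank must be 63 − 44 = 19.
Column 4 has 4 + 7 + 1 − 5 + 19 + 6 + 27 = 59; the blank must be 63 − 59 = 4.
Row 6 has 7 − 3 + 4 + 8 + 6 + 17 + 18 = 57; the blank must be 63 − 57 = 6.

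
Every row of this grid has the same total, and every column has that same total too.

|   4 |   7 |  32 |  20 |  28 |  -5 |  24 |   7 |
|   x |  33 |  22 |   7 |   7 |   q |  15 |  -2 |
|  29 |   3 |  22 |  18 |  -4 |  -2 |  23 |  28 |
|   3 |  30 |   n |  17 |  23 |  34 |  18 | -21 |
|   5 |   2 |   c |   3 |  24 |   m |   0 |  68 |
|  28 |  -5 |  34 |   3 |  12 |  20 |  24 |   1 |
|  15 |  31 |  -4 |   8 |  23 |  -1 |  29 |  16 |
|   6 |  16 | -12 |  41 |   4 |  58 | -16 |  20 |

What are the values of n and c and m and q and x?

Rows 1 and 3 both sum to 117, so that's the common total.
The known cells in column 1 total 90, leaving 117 − 90 = 27 for the blank.
The known cells in row 2 total 109, leaving 117 − 109 = 8 for the blank.
The known cells in column 6 total 112, leaving 117 − 112 = 5 for the blank.
The known cells in row 5 total 107, leaving 117 − 107 = 10 for the blank.
The known cells in row 4 total 104, leaving 117 − 104 = 13 for the blank.

n = 13, c = 10, m = 5, q = 8, x = 27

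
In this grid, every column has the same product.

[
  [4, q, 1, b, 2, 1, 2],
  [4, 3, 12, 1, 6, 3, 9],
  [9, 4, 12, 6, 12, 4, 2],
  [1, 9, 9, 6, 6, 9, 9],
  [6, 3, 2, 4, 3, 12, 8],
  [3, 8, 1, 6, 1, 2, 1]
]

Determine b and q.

Columns 3 and 6 each multiply to 2592, so every column has product 2592.
Column 4: 1×6×6×4×6 = 864, so the missing entry is 2592 ÷ 864 = 3.
Column 2: 3×4×9×3×8 = 2592, so the missing entry is 2592 ÷ 2592 = 1.

b = 3, q = 1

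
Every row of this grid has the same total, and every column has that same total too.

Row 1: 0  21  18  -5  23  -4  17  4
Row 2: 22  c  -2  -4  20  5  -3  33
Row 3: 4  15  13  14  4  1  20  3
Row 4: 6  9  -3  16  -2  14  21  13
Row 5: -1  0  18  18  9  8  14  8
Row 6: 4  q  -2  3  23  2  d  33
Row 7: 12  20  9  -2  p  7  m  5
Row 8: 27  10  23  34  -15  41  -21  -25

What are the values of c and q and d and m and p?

c = 3, q = -4, d = 15, m = 11, p = 12

Rows 1 and 3 both sum to 74, so that's the common total.
Row 2 has 22 − 2 − 4 + 20 + 5 − 3 + 33 = 71; the blank must be 74 − 71 = 3.
Column 5 has 23 + 20 + 4 − 2 + 9 + 23 − 15 = 62; the blank must be 74 − 62 = 12.
Column 2 has 21 + 3 + 15 + 9 + 0 + 20 + 10 = 78; the blank must be 74 − 78 = -4.
Row 6 has 4 − 4 − 2 + 3 + 23 + 2 + 33 = 59; the blank must be 74 − 59 = 15.
Row 7 has 12 + 20 + 9 − 2 + 12 + 7 + 5 = 63; the blank must be 74 − 63 = 11.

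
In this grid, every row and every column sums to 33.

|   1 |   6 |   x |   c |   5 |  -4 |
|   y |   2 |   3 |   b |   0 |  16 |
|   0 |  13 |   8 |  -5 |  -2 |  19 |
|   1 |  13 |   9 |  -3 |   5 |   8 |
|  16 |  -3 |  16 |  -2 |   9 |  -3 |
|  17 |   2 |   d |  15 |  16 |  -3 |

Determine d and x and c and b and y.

The known cells in column 1 total 35, leaving 33 − 35 = -2 for the blank.
The known cells in row 2 total 19, leaving 33 − 19 = 14 for the blank.
The known cells in column 4 total 19, leaving 33 − 19 = 14 for the blank.
The known cells in row 1 total 22, leaving 33 − 22 = 11 for the blank.
The known cells in row 6 total 47, leaving 33 − 47 = -14 for the blank.

d = -14, x = 11, c = 14, b = 14, y = -2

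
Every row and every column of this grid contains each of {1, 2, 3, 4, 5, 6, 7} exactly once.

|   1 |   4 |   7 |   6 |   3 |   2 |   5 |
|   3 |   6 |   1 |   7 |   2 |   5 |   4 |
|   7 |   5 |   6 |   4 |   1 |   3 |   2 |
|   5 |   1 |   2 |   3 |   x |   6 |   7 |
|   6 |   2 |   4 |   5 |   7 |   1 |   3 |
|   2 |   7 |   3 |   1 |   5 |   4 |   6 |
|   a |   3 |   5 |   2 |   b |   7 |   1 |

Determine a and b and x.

a = 4, b = 6, x = 4

For row 4, column 5: row 4 already has {1, 2, 3, 5, 6, 7}; that leaves 4.
For row 7, column 5: column 5 already has {1, 2, 3, 4, 5, 7}; that leaves 6.
Cell (7,1): row 7 already has {1, 2, 3, 5, 6, 7} → 4.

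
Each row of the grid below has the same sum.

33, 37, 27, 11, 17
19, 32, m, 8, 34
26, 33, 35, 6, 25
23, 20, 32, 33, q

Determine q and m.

q = 17, m = 32

The complete rows each total 125.
Row 4 is missing 125 − 108 = 17 (since 23 + 20 + 32 + 33 = 108).
Row 2 is missing 125 − 93 = 32 (since 19 + 32 + 8 + 34 = 93).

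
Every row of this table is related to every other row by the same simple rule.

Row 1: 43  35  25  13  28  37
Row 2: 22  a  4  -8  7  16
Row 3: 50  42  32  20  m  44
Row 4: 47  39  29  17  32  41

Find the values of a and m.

a = 14, m = 35

The difference between any two rows is the same in every column — this is an addition table with the headers hidden.
Row 2 minus row 1 is 4 − 25 = -21, so its entry in column 2 is 35 + (-21) = 14.
Row 3 minus row 1 is 32 − 25 = 7, so its entry in column 5 is 28 + 7 = 35.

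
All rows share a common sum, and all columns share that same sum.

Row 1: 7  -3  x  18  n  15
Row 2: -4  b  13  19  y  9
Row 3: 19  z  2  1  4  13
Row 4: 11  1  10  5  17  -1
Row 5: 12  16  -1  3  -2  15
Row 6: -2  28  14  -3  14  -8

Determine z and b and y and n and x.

z = 4, b = -3, y = 9, n = 1, x = 5

Rows 4 and 5 both sum to 43, so that's the common total.
Row 3 has 19 + 2 + 1 + 4 + 13 = 39; the blank must be 43 − 39 = 4.
Column 2 has -3 + 4 + 1 + 16 + 28 = 46; the blank must be 43 − 46 = -3.
Row 2 has -4 − 3 + 13 + 19 + 9 = 34; the blank must be 43 − 34 = 9.
Column 5 has 9 + 4 + 17 − 2 + 14 = 42; the blank must be 43 − 42 = 1.
Row 1 has 7 − 3 + 18 + 1 + 15 = 38; the blank must be 43 − 38 = 5.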